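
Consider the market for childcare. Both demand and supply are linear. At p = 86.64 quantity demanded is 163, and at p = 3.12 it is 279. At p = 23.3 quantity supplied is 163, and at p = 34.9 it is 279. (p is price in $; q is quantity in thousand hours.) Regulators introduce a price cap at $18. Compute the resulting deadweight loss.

$6955.02 thousand

Demand slope = (3.12 − 86.64)/(279 − 163) = −0.72, so p = 204 − 0.72q.
Supply slope = (34.9 − 23.3)/(279 − 163) = 0.1, so p = 7 + 0.1q.
Competitive equilibrium: 204 − 0.72q = 7 + 0.1q → q* = 240.2439, p* = 31.0244.
At the ceiling p = 18, quantity supplied = (18 − 7)/0.1 = 110.
Willingness to pay at q' = 110: 204 − 0.72·110 = 124.8.
Δq = 240.2439 − 110 = 130.2439; wedge = 124.8 − 18 = 106.8.
Welfare loss = ½ × 130.2439 × 106.8 = $6955.02 thousand.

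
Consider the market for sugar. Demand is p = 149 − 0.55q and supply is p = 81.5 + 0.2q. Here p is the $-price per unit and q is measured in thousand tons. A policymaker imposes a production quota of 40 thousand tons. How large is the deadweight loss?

$937.50 thousand

Competitive equilibrium: 149 − 0.55q = 81.5 + 0.2q → q* = 90, p* = 99.5.
At q = 40: demand price = 149 − 0.55·40 = 127; supply price = 81.5 + 0.2·40 = 89.5.
Δq = 90 − 40 = 50; wedge = 127 − 89.5 = 37.5.
Deadweight loss = ½ × 50 × 37.5 = $937.50 thousand.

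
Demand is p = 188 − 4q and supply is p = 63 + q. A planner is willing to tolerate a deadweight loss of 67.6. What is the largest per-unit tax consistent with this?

26

Competitive equilibrium: 188 − 4q = 63 + q → q* = 25, p* = 88.
A tax t gives Δq = t/5 and wedge t, so DWL = t²/10.
t²/10 = 67.6 → t² = 676 → t = 26.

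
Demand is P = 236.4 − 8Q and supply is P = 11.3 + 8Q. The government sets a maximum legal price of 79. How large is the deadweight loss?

Competitive equilibrium: 236.4 − 8Q = 11.3 + 8Q → Q* = 14.0688, P* = 123.85.
At the ceiling P = 79, quantity supplied = (79 − 11.3)/8 = 8.4625.
Willingness to pay at Q' = 8.4625: 236.4 − 8·8.4625 = 168.7.
ΔQ = 14.0688 − 8.4625 = 5.6063; wedge = 168.7 − 79 = 89.7.
The triangle = ½ × 5.6063 × 89.7 = 251.44.

251.44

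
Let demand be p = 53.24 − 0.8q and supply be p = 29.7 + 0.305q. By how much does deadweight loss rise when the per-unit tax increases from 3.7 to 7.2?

17.26

Competitive equilibrium: 53.24 − 0.8q = 29.7 + 0.305q → q* = 21.3032, p* = 36.1975.
For a per-unit tax t: Δq = t/1.105, so DWL = ½·t·(t/1.105) = t²/2.21.
At t = 3.7: DWL = 6.195. At t = 7.2: DWL = 23.457.
Increase = 23.457 − 6.195 = 17.26.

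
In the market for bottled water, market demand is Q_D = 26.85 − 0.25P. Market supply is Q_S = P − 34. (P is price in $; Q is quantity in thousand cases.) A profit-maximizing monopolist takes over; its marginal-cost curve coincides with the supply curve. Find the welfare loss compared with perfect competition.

In inverse form: demand P = 107.4 − 4Q, supply P = 34 + Q.
Competitive equilibrium: 107.4 − 4Q = 34 + Q → Q* = 14.68, P* = 48.68.
Marginal revenue: MR = 107.4 − 8Q. Set MR = MC: 107.4 − 8Q = 34 + Q → Q_m = 8.1556.
Price P_m = 107.4 − 4·8.1556 = 74.7776; MC(Q_m) = 34 + 1·8.1556 = 42.1556.
Competitive Q* = 14.68, so ΔQ = 6.5244; wedge = 74.7776 − 42.1556 = 32.622.
Welfare loss = ½ × 6.5244 × 32.622 = $106.42 thousand.

$106.42 thousand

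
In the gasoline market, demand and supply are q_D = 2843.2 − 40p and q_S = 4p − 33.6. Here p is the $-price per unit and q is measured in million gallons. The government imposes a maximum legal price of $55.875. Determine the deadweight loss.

In inverse form: demand p = 71.08 − 0.025q, supply p = 8.4 + 0.25q.
Competitive equilibrium: 71.08 − 0.025q = 8.4 + 0.25q → q* = 227.9273, p* = 65.3818.
At the ceiling p = 55.875, quantity supplied = (55.875 − 8.4)/0.25 = 189.9.
Willingness to pay at q' = 189.9: 71.08 − 0.025·189.9 = 66.3325.
Δq = 227.9273 − 189.9 = 38.0273; wedge = 66.3325 − 55.875 = 10.4575.
Deadweight loss = ½ × 38.0273 × 10.4575 = $198.84 million.

$198.84 million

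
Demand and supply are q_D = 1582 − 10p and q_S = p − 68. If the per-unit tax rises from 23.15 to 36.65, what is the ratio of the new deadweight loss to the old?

2.506

In inverse form: demand p = 158.2 − 0.1q, supply p = 68 + q.
Competitive equilibrium: 158.2 − 0.1q = 68 + q → q* = 82, p* = 150.
For a per-unit tax t: Δq = t/1.1, so DWL = ½·t·(t/1.1) = t²/2.2.
At t = 23.15: DWL = 243.601. At t = 36.65: DWL = 610.556.
Ratio = (36.65/23.15)² = 2.506.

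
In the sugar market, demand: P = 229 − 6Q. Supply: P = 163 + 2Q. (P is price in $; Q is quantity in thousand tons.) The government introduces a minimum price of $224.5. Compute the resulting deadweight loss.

$225 thousand

Competitive equilibrium: 229 − 6Q = 163 + 2Q → Q* = 8.25, P* = 179.5.
At the floor P = 224.5, quantity demanded = (229 − 224.5)/6 = 0.75.
Sellers' marginal cost at Q' = 0.75: 163 + 2·0.75 = 164.5.
ΔQ = 8.25 − 0.75 = 7.5; wedge = 224.5 − 164.5 = 60.
Welfare loss = ½ × 7.5 × 60 = $225 thousand.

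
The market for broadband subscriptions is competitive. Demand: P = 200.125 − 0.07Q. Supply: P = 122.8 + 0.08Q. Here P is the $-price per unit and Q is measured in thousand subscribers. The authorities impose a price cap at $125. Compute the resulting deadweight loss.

Competitive equilibrium: 200.125 − 0.07Q = 122.8 + 0.08Q → Q* = 515.5, P* = 164.04.
At the ceiling P = 125, quantity supplied = (125 − 122.8)/0.08 = 27.5.
Willingness to pay at Q' = 27.5: 200.125 − 0.07·27.5 = 198.2.
ΔQ = 515.5 − 27.5 = 488; wedge = 198.2 − 125 = 73.2.
The triangle = ½ × 488 × 73.2 = $17860.80 thousand.

$17860.80 thousand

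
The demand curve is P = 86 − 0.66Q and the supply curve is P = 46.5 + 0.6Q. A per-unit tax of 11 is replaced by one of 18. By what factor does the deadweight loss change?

Competitive equilibrium: 86 − 0.66Q = 46.5 + 0.6Q → Q* = 31.3492, P* = 65.3095.
For a per-unit tax t: ΔQ = t/1.26, so DWL = ½·t·(t/1.26) = t²/2.52.
At t = 11: DWL = 48.016. At t = 18: DWL = 128.571.
Ratio = (18/11)² = 2.678.

2.678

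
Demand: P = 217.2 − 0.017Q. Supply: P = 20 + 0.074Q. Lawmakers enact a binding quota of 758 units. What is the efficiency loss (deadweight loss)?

Competitive equilibrium: 217.2 − 0.017Q = 20 + 0.074Q → Q* = 2167.033, P* = 180.3604.
At Q = 758: demand price = 217.2 − 0.017·758 = 204.314; supply price = 20 + 0.074·758 = 76.092.
ΔQ = 2167.033 − 758 = 1409.033; wedge = 204.314 − 76.092 = 128.222.
Deadweight loss = ½ × 1409.033 × 128.222 = 90334.51.

90334.51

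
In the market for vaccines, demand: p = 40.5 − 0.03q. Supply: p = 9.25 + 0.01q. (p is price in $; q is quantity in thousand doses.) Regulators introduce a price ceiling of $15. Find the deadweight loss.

$850.78 thousand

Competitive equilibrium: 40.5 − 0.03q = 9.25 + 0.01q → q* = 781.25, p* = 17.0625.
At the ceiling p = 15, quantity supplied = (15 − 9.25)/0.01 = 575.
Willingness to pay at q' = 575: 40.5 − 0.03·575 = 23.25.
Δq = 781.25 − 575 = 206.25; wedge = 23.25 − 15 = 8.25.
Deadweight loss = ½ × 206.25 × 8.25 = $850.78 thousand.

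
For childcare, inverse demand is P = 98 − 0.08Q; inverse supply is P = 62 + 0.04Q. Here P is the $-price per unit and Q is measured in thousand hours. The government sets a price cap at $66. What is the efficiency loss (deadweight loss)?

$2400 thousand

Competitive equilibrium: 98 − 0.08Q = 62 + 0.04Q → Q* = 300, P* = 74.
At the ceiling P = 66, quantity supplied = (66 − 62)/0.04 = 100.
Willingness to pay at Q' = 100: 98 − 0.08·100 = 90.
ΔQ = 300 − 100 = 200; wedge = 90 − 66 = 24.
Welfare loss = ½ × 200 × 24 = $2400 thousand.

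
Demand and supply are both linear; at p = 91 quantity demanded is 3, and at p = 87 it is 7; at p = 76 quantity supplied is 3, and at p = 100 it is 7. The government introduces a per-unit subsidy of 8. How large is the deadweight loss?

Demand slope = (87 − 91)/(7 − 3) = −1, so p = 94 − q.
Supply slope = (100 − 76)/(7 − 3) = 6, so p = 58 + 6q.
Competitive equilibrium: 94 − q = 58 + 6q → q* = 5.1429, p* = 88.8571.
The subsidy lowers effective supply by 8: p = 50 + 6q.
New quantity: 94 − q = 50 + 6q → q' = 6.2857.
Overproduction Δq = 6.2857 − 5.1429 = 1.1428; wedge = subsidy = 8.
DWL = ½ × 1.1428 × 8 = 4.57.

4.57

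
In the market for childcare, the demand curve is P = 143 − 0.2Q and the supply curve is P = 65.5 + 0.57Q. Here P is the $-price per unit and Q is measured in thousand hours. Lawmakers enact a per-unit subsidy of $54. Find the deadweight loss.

$1893.51 thousand

Competitive equilibrium: 143 − 0.2Q = 65.5 + 0.57Q → Q* = 100.64935, P* = 122.87013.
The subsidy lowers effective supply by 54: P = 11.5 + 0.57Q.
New quantity: 143 − 0.2Q = 11.5 + 0.57Q → Q' = 170.77922.
Overproduction ΔQ = 170.77922 − 100.64935 = 70.12987; wedge = subsidy = 54.
Deadweight loss = ½ × 70.12987 × 54 = $1893.51 thousand.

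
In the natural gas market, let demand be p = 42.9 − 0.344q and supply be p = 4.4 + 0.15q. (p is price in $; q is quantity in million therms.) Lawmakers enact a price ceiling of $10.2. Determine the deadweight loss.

$380.88 million

Competitive equilibrium: 42.9 − 0.344q = 4.4 + 0.15q → q* = 77.9352, p* = 16.0903.
At the ceiling p = 10.2, quantity supplied = (10.2 − 4.4)/0.15 = 38.6667.
Willingness to pay at q' = 38.6667: 42.9 − 0.344·38.6667 = 29.5987.
Δq = 77.9352 − 38.6667 = 39.2685; wedge = 29.5987 − 10.2 = 19.3987.
Welfare loss = ½ × 39.2685 × 19.3987 = $380.88 million.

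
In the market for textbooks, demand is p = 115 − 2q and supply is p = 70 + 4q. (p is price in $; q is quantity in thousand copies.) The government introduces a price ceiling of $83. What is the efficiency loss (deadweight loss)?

$54.19 thousand

Competitive equilibrium: 115 − 2q = 70 + 4q → q* = 7.5, p* = 100.
At the ceiling p = 83, quantity supplied = (83 − 70)/4 = 3.25.
Willingness to pay at q' = 3.25: 115 − 2·3.25 = 108.5.
Δq = 7.5 − 3.25 = 4.25; wedge = 108.5 − 83 = 25.5.
DWL = ½ × 4.25 × 25.5 = $54.19 thousand.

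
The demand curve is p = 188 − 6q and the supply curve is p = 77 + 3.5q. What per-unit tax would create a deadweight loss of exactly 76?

38

Competitive equilibrium: 188 − 6q = 77 + 3.5q → q* = 11.6842, p* = 117.8947.
A tax t gives Δq = t/9.5 and wedge t, so DWL = t²/19.
t²/19 = 76 → t² = 1444 → t = 38.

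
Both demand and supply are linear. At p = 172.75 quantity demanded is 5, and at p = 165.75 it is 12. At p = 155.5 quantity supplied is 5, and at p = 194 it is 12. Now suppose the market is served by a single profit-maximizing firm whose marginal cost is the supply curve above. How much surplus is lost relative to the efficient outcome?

3.38

Demand slope = (165.75 − 172.75)/(12 − 5) = −1, so p = 177.75 − q.
Supply slope = (194 − 155.5)/(12 − 5) = 5.5, so p = 128 + 5.5q.
Competitive equilibrium: 177.75 − q = 128 + 5.5q → q* = 7.6538, p* = 170.0962.
Marginal revenue: MR = 177.75 − 2q. Set MR = MC: 177.75 − 2q = 128 + 5.5q → q_m = 6.6333.
Price p_m = 177.75 − 1·6.6333 = 171.1167; MC(q_m) = 128 + 5.5·6.6333 = 164.4832.
Competitive q* = 7.6538, so Δq = 1.0205; wedge = 171.1167 − 164.4832 = 6.6335.
Deadweight loss = ½ × 1.0205 × 6.6335 = 3.38.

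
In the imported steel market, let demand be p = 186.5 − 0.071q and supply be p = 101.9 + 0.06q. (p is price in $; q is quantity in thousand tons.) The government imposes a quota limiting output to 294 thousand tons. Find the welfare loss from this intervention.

Competitive equilibrium: 186.5 − 0.071q = 101.9 + 0.06q → q* = 645.8015, p* = 140.6481.
At q = 294: demand price = 186.5 − 0.071·294 = 165.626; supply price = 101.9 + 0.06·294 = 119.54.
Δq = 645.8015 − 294 = 351.8015; wedge = 165.626 − 119.54 = 46.086.
DWL = ½ × 351.8015 × 46.086 = $8106.56 thousand.

$8106.56 thousand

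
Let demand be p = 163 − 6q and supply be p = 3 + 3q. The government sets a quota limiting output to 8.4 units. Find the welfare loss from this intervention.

Competitive equilibrium: 163 − 6q = 3 + 3q → q* = 17.7778, p* = 56.3333.
At q = 8.4: demand price = 163 − 6·8.4 = 112.6; supply price = 3 + 3·8.4 = 28.2.
Δq = 17.7778 − 8.4 = 9.3778; wedge = 112.6 − 28.2 = 84.4.
Welfare loss = ½ × 9.3778 × 84.4 = 395.74.

395.74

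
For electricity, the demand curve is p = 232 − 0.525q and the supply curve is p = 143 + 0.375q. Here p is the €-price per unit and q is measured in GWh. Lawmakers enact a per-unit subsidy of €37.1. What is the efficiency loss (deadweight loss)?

Competitive equilibrium: 232 − 0.525q = 143 + 0.375q → q* = 98.8889, p* = 180.0833.
The subsidy lowers effective supply by 37.1: p = 105.9 + 0.375q.
New quantity: 232 − 0.525q = 105.9 + 0.375q → q' = 140.1111.
Overproduction Δq = 140.1111 − 98.8889 = 41.2222; wedge = subsidy = 37.1.
DWL = ½ × 41.2222 × 37.1 = €764.67.

€764.67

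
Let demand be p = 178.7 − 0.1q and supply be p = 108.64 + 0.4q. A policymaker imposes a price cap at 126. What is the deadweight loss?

2338.69

Competitive equilibrium: 178.7 − 0.1q = 108.64 + 0.4q → q* = 140.12, p* = 164.688.
At the ceiling p = 126, quantity supplied = (126 − 108.64)/0.4 = 43.4.
Willingness to pay at q' = 43.4: 178.7 − 0.1·43.4 = 174.36.
Δq = 140.12 − 43.4 = 96.72; wedge = 174.36 − 126 = 48.36.
The triangle = ½ × 96.72 × 48.36 = 2338.69.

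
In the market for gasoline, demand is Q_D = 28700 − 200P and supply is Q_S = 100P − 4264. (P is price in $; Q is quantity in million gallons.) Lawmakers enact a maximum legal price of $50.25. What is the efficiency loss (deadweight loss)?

In inverse form: demand P = 143.5 − 0.005Q, supply P = 42.64 + 0.01Q.
Competitive equilibrium: 143.5 − 0.005Q = 42.64 + 0.01Q → Q* = 6724, P* = 109.88.
At the ceiling P = 50.25, quantity supplied = (50.25 − 42.64)/0.01 = 761.
Willingness to pay at Q' = 761: 143.5 − 0.005·761 = 139.695.
ΔQ = 6724 − 761 = 5963; wedge = 139.695 − 50.25 = 89.445.
DWL = ½ × 5963 × 89.445 = $266680.27 million.

$266680.27 million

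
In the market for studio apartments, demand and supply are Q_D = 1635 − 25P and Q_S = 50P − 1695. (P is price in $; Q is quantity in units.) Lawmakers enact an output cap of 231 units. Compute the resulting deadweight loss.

$2593.08

In inverse form: demand P = 65.4 − 0.04Q, supply P = 33.9 + 0.02Q.
Competitive equilibrium: 65.4 − 0.04Q = 33.9 + 0.02Q → Q* = 525, P* = 44.4.
At Q = 231: demand price = 65.4 − 0.04·231 = 56.16; supply price = 33.9 + 0.02·231 = 38.52.
ΔQ = 525 − 231 = 294; wedge = 56.16 − 38.52 = 17.64.
Deadweight loss = ½ × 294 × 17.64 = $2593.08.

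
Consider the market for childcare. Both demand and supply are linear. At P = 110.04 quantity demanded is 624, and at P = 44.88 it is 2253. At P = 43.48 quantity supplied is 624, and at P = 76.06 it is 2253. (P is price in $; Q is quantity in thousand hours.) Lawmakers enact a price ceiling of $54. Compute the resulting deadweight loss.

Demand slope = (44.88 − 110.04)/(2253 − 624) = −0.04, so P = 135 − 0.04Q.
Supply slope = (76.06 − 43.48)/(2253 − 624) = 0.02, so P = 31 + 0.02Q.
Competitive equilibrium: 135 − 0.04Q = 31 + 0.02Q → Q* = 1733.3333, P* = 65.6667.
At the ceiling P = 54, quantity supplied = (54 − 31)/0.02 = 1150.
Willingness to pay at Q' = 1150: 135 − 0.04·1150 = 89.
ΔQ = 1733.3333 − 1150 = 583.3333; wedge = 89 − 54 = 35.
DWL = ½ × 583.3333 × 35 = $10208.33 thousand.

$10208.33 thousand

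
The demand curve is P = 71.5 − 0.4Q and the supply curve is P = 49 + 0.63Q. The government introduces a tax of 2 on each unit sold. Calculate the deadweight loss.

1.94

Competitive equilibrium: 71.5 − 0.4Q = 49 + 0.63Q → Q* = 21.8447, P* = 62.7621.
With the tax, the buyer price exceeds the seller price by 2: (71.5 − 0.4Q) − (49 + 0.63Q) = 2 → Q' = 19.9029.
ΔQ = 21.8447 − 19.9029 = 1.9418; the wedge equals the tax, 2.
Deadweight loss = ½ × 1.9418 × 2 = 1.94.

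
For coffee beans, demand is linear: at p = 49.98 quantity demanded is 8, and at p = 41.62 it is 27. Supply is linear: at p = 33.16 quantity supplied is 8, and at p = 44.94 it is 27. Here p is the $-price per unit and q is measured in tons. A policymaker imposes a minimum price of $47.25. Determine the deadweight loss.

$49.49

Demand slope = (41.62 − 49.98)/(27 − 8) = −0.44, so p = 53.5 − 0.44q.
Supply slope = (44.94 − 33.16)/(27 − 8) = 0.62, so p = 28.2 + 0.62q.
Competitive equilibrium: 53.5 − 0.44q = 28.2 + 0.62q → q* = 23.8679, p* = 42.9981.
At the floor p = 47.25, quantity demanded = (53.5 − 47.25)/0.44 = 14.2045.
Sellers' marginal cost at q' = 14.2045: 28.2 + 0.62·14.2045 = 37.0068.
Δq = 23.8679 − 14.2045 = 9.6634; wedge = 47.25 − 37.0068 = 10.2432.
DWL = ½ × 9.6634 × 10.2432 = $49.49.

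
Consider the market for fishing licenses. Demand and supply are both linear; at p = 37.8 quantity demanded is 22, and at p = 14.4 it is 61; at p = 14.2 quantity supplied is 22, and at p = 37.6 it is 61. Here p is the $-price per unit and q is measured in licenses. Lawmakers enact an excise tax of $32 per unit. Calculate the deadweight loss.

Demand slope = (14.4 − 37.8)/(61 − 22) = −0.6, so p = 51 − 0.6q.
Supply slope = (37.6 − 14.2)/(61 − 22) = 0.6, so p = 1 + 0.6q.
Competitive equilibrium: 51 − 0.6q = 1 + 0.6q → q* = 41.6667, p* = 26.
With the tax, the buyer price exceeds the seller price by 32: (51 − 0.6q) − (1 + 0.6q) = 32 → q' = 15.
Δq = 41.6667 − 15 = 26.6667; the wedge equals the tax, 32.
Welfare loss = ½ × 26.6667 × 32 = $426.67.

$426.67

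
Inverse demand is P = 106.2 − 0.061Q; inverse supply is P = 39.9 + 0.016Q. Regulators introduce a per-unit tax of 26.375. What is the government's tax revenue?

13675.61

Competitive equilibrium: 106.2 − 0.061Q = 39.9 + 0.016Q → Q* = 861.039, P* = 53.6766.
With the tax, the buyer price exceeds the seller price by 26.375: (106.2 − 0.061Q) − (39.9 + 0.016Q) = 26.375 → Q' = 518.5065.
Tax revenue = 26.375 × 518.5065 = 13675.61.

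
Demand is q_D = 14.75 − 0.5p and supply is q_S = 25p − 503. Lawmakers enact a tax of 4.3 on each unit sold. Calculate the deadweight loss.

4.53

In inverse form: demand p = 29.5 − 2q, supply p = 20.12 + 0.04q.
Competitive equilibrium: 29.5 − 2q = 20.12 + 0.04q → q* = 4.598, p* = 20.3039.
With the tax, the buyer price exceeds the seller price by 4.3: (29.5 − 2q) − (20.12 + 0.04q) = 4.3 → q' = 2.4902.
Δq = 4.598 − 2.4902 = 2.1078; the wedge equals the tax, 4.3.
Deadweight loss = ½ × 2.1078 × 4.3 = 4.53.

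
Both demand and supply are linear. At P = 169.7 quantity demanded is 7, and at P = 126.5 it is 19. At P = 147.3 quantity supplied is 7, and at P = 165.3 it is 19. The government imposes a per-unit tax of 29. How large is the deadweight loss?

Demand slope = (126.5 − 169.7)/(19 − 7) = −3.6, so P = 194.9 − 3.6Q.
Supply slope = (165.3 − 147.3)/(19 − 7) = 1.5, so P = 136.8 + 1.5Q.
Competitive equilibrium: 194.9 − 3.6Q = 136.8 + 1.5Q → Q* = 11.3922, P* = 153.8882.
With the tax, the buyer price exceeds the seller price by 29: (194.9 − 3.6Q) − (136.8 + 1.5Q) = 29 → Q' = 5.7059.
ΔQ = 11.3922 − 5.7059 = 5.6863; the wedge equals the tax, 29.
DWL = ½ × 5.6863 × 29 = 82.45.

82.45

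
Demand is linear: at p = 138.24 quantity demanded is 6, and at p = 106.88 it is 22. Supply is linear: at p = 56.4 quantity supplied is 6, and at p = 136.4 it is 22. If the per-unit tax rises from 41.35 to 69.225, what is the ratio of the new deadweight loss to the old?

Demand slope = (106.88 − 138.24)/(22 − 6) = −1.96, so p = 150 − 1.96q.
Supply slope = (136.4 − 56.4)/(22 − 6) = 5, so p = 26.4 + 5q.
Competitive equilibrium: 150 − 1.96q = 26.4 + 5q → q* = 17.7586, p* = 115.1931.
For a per-unit tax t: Δq = t/6.96, so DWL = ½·t·(t/6.96) = t²/13.92.
At t = 41.35: DWL = 122.832. At t = 69.225: DWL = 344.260.
Ratio = (69.225/41.35)² = 2.803.

2.803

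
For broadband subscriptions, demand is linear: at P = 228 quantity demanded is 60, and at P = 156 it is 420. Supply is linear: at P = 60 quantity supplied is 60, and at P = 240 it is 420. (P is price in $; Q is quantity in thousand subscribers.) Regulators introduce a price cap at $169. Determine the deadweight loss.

Demand slope = (156 − 228)/(420 − 60) = −0.2, so P = 240 − 0.2Q.
Supply slope = (240 − 60)/(420 − 60) = 0.5, so P = 30 + 0.5Q.
Competitive equilibrium: 240 − 0.2Q = 30 + 0.5Q → Q* = 300, P* = 180.
At the ceiling P = 169, quantity supplied = (169 − 30)/0.5 = 278.
Willingness to pay at Q' = 278: 240 − 0.2·278 = 184.4.
ΔQ = 300 − 278 = 22; wedge = 184.4 − 169 = 15.4.
Welfare loss = ½ × 22 × 15.4 = $169.40 thousand.

$169.40 thousand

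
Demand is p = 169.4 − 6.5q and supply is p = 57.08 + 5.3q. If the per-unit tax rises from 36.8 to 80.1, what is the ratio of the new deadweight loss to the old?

Competitive equilibrium: 169.4 − 6.5q = 57.08 + 5.3q → q* = 9.5186, p* = 107.5288.
For a per-unit tax t: Δq = t/11.8, so DWL = ½·t·(t/11.8) = t²/23.6.
At t = 36.8: DWL = 57.383. At t = 80.1: DWL = 271.865.
Ratio = (80.1/36.8)² = 4.738.

4.738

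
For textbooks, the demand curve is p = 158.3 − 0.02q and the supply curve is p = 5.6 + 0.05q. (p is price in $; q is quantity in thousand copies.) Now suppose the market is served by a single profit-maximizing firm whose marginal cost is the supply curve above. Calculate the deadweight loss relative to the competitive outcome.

Competitive equilibrium: 158.3 − 0.02q = 5.6 + 0.05q → q* = 2181.428571, p* = 114.671429.
Marginal revenue: MR = 158.3 − 0.04q. Set MR = MC: 158.3 − 0.04q = 5.6 + 0.05q → q_m = 1696.666667.
Price p_m = 158.3 − 0.02·1696.666667 = 124.366667; MC(q_m) = 5.6 + 0.05·1696.666667 = 90.433333.
Competitive q* = 2181.428571, so Δq = 484.761904; wedge = 124.366667 − 90.433333 = 33.933334.
DWL = ½ × 484.761904 × 33.933334 = $8224.79 thousand.

$8224.79 thousand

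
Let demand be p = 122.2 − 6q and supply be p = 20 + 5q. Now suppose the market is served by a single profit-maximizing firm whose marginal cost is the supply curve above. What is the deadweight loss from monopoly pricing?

Competitive equilibrium: 122.2 − 6q = 20 + 5q → q* = 9.2909, p* = 66.4545.
Marginal revenue: MR = 122.2 − 12q. Set MR = MC: 122.2 − 12q = 20 + 5q → q_m = 6.0118.
Price p_m = 122.2 − 6·6.0118 = 86.1292; MC(q_m) = 20 + 5·6.0118 = 50.059.
Competitive q* = 9.2909, so Δq = 3.2791; wedge = 86.1292 − 50.059 = 36.0702.
Deadweight loss = ½ × 3.2791 × 36.0702 = 59.14.

59.14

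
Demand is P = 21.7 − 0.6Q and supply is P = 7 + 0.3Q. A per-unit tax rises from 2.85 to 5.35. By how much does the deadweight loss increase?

Competitive equilibrium: 21.7 − 0.6Q = 7 + 0.3Q → Q* = 16.3333, P* = 11.9.
For a per-unit tax t: ΔQ = t/0.9, so DWL = ½·t·(t/0.9) = t²/1.8.
At t = 2.85: DWL = 4.513. At t = 5.35: DWL = 15.901.
Increase = 15.901 − 4.513 = 11.39.

11.39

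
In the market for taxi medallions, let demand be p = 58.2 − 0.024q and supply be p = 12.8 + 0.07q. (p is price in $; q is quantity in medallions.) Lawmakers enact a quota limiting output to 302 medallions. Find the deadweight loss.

Competitive equilibrium: 58.2 − 0.024q = 12.8 + 0.07q → q* = 482.978723, p* = 46.608511.
At q = 302: demand price = 58.2 − 0.024·302 = 50.952; supply price = 12.8 + 0.07·302 = 33.94.
Δq = 482.978723 − 302 = 180.978723; wedge = 50.952 − 33.94 = 17.012.
Deadweight loss = ½ × 180.978723 × 17.012 = $1539.41.

$1539.41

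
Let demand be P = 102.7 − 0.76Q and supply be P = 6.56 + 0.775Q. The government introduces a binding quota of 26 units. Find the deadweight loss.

Competitive equilibrium: 102.7 − 0.76Q = 6.56 + 0.775Q → Q* = 62.6319, P* = 55.0997.
At Q = 26: demand price = 102.7 − 0.76·26 = 82.94; supply price = 6.56 + 0.775·26 = 26.71.
ΔQ = 62.6319 − 26 = 36.6319; wedge = 82.94 − 26.71 = 56.23.
Welfare loss = ½ × 36.6319 × 56.23 = 1029.91.

1029.91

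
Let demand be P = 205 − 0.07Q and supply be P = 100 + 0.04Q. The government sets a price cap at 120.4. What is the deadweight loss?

10869.14

Competitive equilibrium: 205 − 0.07Q = 100 + 0.04Q → Q* = 954.5455, P* = 138.1818.
At the ceiling P = 120.4, quantity supplied = (120.4 − 100)/0.04 = 510.
Willingness to pay at Q' = 510: 205 − 0.07·510 = 169.3.
ΔQ = 954.5455 − 510 = 444.5455; wedge = 169.3 − 120.4 = 48.9.
Welfare loss = ½ × 444.5455 × 48.9 = 10869.14.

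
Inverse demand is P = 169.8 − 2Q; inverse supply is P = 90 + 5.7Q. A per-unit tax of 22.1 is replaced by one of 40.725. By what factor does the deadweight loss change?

Competitive equilibrium: 169.8 − 2Q = 90 + 5.7Q → Q* = 10.3636, P* = 149.0727.
For a per-unit tax t: ΔQ = t/7.7, so DWL = ½·t·(t/7.7) = t²/15.4.
At t = 22.1: DWL = 31.715. At t = 40.725: DWL = 107.696.
Ratio = (40.725/22.1)² = 3.396.

3.396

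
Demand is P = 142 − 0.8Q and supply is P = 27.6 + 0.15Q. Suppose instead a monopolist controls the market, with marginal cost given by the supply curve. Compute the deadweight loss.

Competitive equilibrium: 142 − 0.8Q = 27.6 + 0.15Q → Q* = 120.4211, P* = 45.6632.
Marginal revenue: MR = 142 − 1.6Q. Set MR = MC: 142 − 1.6Q = 27.6 + 0.15Q → Q_m = 65.3714.
Price P_m = 142 − 0.8·65.3714 = 89.7029; MC(Q_m) = 27.6 + 0.15·65.3714 = 37.4057.
Competitive Q* = 120.4211, so ΔQ = 55.0497; wedge = 89.7029 − 37.4057 = 52.2972.
Welfare loss = ½ × 55.0497 × 52.2972 = 1439.47.

1439.47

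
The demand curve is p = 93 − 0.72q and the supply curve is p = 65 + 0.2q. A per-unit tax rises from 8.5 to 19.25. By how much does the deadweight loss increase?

162.13

Competitive equilibrium: 93 − 0.72q = 65 + 0.2q → q* = 30.4348, p* = 71.087.
For a per-unit tax t: Δq = t/0.92, so DWL = ½·t·(t/0.92) = t²/1.84.
At t = 8.5: DWL = 39.266. At t = 19.25: DWL = 201.393.
Increase = 201.393 − 39.266 = 162.13.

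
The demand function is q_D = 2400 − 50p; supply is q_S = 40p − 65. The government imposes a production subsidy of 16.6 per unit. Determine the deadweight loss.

In inverse form: demand p = 48 − 0.02q, supply p = 1.625 + 0.025q.
Competitive equilibrium: 48 − 0.02q = 1.625 + 0.025q → q* = 1030.5556, p* = 27.3889.
The subsidy lowers effective supply by 16.6: p = 0.025q − 14.975.
New quantity: 48 − 0.02q = 0.025q − 14.975 → q' = 1399.4444.
Overproduction Δq = 1399.4444 − 1030.5556 = 368.8888; wedge = subsidy = 16.6.
Deadweight loss = ½ × 368.8888 × 16.6 = 3061.78.

3061.78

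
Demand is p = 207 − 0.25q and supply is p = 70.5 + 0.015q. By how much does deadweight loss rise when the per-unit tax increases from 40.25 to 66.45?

Competitive equilibrium: 207 − 0.25q = 70.5 + 0.015q → q* = 515.0943, p* = 78.2264.
For a per-unit tax t: Δq = t/0.265, so DWL = ½·t·(t/0.265) = t²/0.53.
At t = 40.25: DWL = 3056.722. At t = 66.45: DWL = 8331.325.
Increase = 8331.325 − 3056.722 = 5274.60.

5274.60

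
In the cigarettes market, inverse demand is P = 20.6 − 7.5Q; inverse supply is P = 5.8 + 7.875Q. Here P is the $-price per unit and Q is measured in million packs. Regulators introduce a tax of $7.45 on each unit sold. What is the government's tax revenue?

$3.56 million

Competitive equilibrium: 20.6 − 7.5Q = 5.8 + 7.875Q → Q* = 0.9626, P* = 13.3805.
With the tax, the buyer price exceeds the seller price by 7.45: (20.6 − 7.5Q) − (5.8 + 7.875Q) = 7.45 → Q' = 0.478.
Tax revenue = 7.45 × 0.478 = $3.56 million.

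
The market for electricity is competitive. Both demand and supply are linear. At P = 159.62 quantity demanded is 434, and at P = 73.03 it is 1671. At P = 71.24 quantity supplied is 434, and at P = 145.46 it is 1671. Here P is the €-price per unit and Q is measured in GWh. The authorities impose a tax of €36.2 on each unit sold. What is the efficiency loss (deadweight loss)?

Demand slope = (73.03 − 159.62)/(1671 − 434) = −0.07, so P = 190 − 0.07Q.
Supply slope = (145.46 − 71.24)/(1671 − 434) = 0.06, so P = 45.2 + 0.06Q.
Competitive equilibrium: 190 − 0.07Q = 45.2 + 0.06Q → Q* = 1113.8462, P* = 112.0308.
With the tax, the buyer price exceeds the seller price by 36.2: (190 − 0.07Q) − (45.2 + 0.06Q) = 36.2 → Q' = 835.3846.
ΔQ = 1113.8462 − 835.3846 = 278.4616; the wedge equals the tax, 36.2.
DWL = ½ × 278.4616 × 36.2 = €5040.15.

€5040.15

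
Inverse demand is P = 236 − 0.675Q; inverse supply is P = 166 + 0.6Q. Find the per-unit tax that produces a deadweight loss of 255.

Competitive equilibrium: 236 − 0.675Q = 166 + 0.6Q → Q* = 54.902, P* = 198.9412.
A tax t gives ΔQ = t/1.275 and wedge t, so DWL = t²/2.55.
t²/2.55 = 255 → t² = 650.25 → t = 25.5.

25.5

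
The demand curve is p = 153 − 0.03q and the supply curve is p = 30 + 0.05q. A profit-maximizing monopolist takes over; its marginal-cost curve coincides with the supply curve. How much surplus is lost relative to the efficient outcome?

Competitive equilibrium: 153 − 0.03q = 30 + 0.05q → q* = 1537.5, p* = 106.875.
Marginal revenue: MR = 153 − 0.06q. Set MR = MC: 153 − 0.06q = 30 + 0.05q → q_m = 1118.18182.
Price p_m = 153 − 0.03·1118.18182 = 119.45455; MC(q_m) = 30 + 0.05·1118.18182 = 85.90909.
Competitive q* = 1537.5, so Δq = 419.31818; wedge = 119.45455 − 85.90909 = 33.54546.
DWL = ½ × 419.31818 × 33.54546 = 7033.11.

7033.11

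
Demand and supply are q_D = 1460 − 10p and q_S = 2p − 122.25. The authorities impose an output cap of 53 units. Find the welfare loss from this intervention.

2347.46

In inverse form: demand p = 146 − 0.1q, supply p = 61.125 + 0.5q.
Competitive equilibrium: 146 − 0.1q = 61.125 + 0.5q → q* = 141.4583, p* = 131.8542.
At q = 53: demand price = 146 − 0.1·53 = 140.7; supply price = 61.125 + 0.5·53 = 87.625.
Δq = 141.4583 − 53 = 88.4583; wedge = 140.7 − 87.625 = 53.075.
Deadweight loss = ½ × 88.4583 × 53.075 = 2347.46.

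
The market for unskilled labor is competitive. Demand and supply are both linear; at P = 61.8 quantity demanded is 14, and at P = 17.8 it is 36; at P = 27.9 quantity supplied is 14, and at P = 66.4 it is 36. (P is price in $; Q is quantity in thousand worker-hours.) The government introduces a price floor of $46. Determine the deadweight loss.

$2.44 thousand

Demand slope = (17.8 − 61.8)/(36 − 14) = −2, so P = 89.8 − 2Q.
Supply slope = (66.4 − 27.9)/(36 − 14) = 1.75, so P = 3.4 + 1.75Q.
Competitive equilibrium: 89.8 − 2Q = 3.4 + 1.75Q → Q* = 23.04, P* = 43.72.
At the floor P = 46, quantity demanded = (89.8 − 46)/2 = 21.9.
Sellers' marginal cost at Q' = 21.9: 3.4 + 1.75·21.9 = 41.725.
ΔQ = 23.04 − 21.9 = 1.14; wedge = 46 − 41.725 = 4.275.
Deadweight loss = ½ × 1.14 × 4.275 = $2.44 thousand.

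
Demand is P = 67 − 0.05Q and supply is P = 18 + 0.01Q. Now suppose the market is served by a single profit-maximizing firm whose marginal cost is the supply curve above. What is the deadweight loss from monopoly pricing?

Competitive equilibrium: 67 − 0.05Q = 18 + 0.01Q → Q* = 816.66667, P* = 26.16667.
Marginal revenue: MR = 67 − 0.1Q. Set MR = MC: 67 − 0.1Q = 18 + 0.01Q → Q_m = 445.45455.
Price P_m = 67 − 0.05·445.45455 = 44.72727; MC(Q_m) = 18 + 0.01·445.45455 = 22.45455.
Competitive Q* = 816.66667, so ΔQ = 371.21212; wedge = 44.72727 − 22.45455 = 22.27272.
DWL = ½ × 371.21212 × 22.27272 = 4133.95.

4133.95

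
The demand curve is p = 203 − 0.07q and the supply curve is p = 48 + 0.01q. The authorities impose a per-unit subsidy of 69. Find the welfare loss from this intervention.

Competitive equilibrium: 203 − 0.07q = 48 + 0.01q → q* = 1937.5, p* = 67.375.
The subsidy lowers effective supply by 69: p = 0.01q − 21.
New quantity: 203 − 0.07q = 0.01q − 21 → q' = 2800.
Overproduction Δq = 2800 − 1937.5 = 862.5; wedge = subsidy = 69.
Deadweight loss = ½ × 862.5 × 69 = 29756.25.

29756.25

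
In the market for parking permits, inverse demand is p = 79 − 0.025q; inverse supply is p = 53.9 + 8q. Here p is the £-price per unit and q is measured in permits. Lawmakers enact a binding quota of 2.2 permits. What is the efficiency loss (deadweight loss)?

£3.45

Competitive equilibrium: 79 − 0.025q = 53.9 + 8q → q* = 3.1277, p* = 78.9218.
At q = 2.2: demand price = 79 − 0.025·2.2 = 78.945; supply price = 53.9 + 8·2.2 = 71.5.
Δq = 3.1277 − 2.2 = 0.9277; wedge = 78.945 − 71.5 = 7.445.
Welfare loss = ½ × 0.9277 × 7.445 = £3.45.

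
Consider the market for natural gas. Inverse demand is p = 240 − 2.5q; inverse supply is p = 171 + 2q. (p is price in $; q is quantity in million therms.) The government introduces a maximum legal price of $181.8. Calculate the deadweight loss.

$222.01 million

Competitive equilibrium: 240 − 2.5q = 171 + 2q → q* = 15.3333, p* = 201.6667.
At the ceiling p = 181.8, quantity supplied = (181.8 − 171)/2 = 5.4.
Willingness to pay at q' = 5.4: 240 − 2.5·5.4 = 226.5.
Δq = 15.3333 − 5.4 = 9.9333; wedge = 226.5 − 181.8 = 44.7.
The triangle = ½ × 9.9333 × 44.7 = $222.01 million.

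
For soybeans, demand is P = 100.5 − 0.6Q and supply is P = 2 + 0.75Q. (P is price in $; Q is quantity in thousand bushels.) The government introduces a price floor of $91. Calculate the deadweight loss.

$2203.06 thousand

Competitive equilibrium: 100.5 − 0.6Q = 2 + 0.75Q → Q* = 72.963, P* = 56.7222.
At the floor P = 91, quantity demanded = (100.5 − 91)/0.6 = 15.8333.
Sellers' marginal cost at Q' = 15.8333: 2 + 0.75·15.8333 = 13.875.
ΔQ = 72.963 − 15.8333 = 57.1297; wedge = 91 − 13.875 = 77.125.
The triangle = ½ × 57.1297 × 77.125 = $2203.06 thousand.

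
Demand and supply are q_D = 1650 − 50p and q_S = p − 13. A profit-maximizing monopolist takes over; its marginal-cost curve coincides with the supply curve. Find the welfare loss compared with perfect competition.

0.07

In inverse form: demand p = 33 − 0.02q, supply p = 13 + q.
Competitive equilibrium: 33 − 0.02q = 13 + q → q* = 19.6078, p* = 32.6078.
Marginal revenue: MR = 33 − 0.04q. Set MR = MC: 33 − 0.04q = 13 + q → q_m = 19.2308.
Price p_m = 33 − 0.02·19.2308 = 32.6154; MC(q_m) = 13 + 1·19.2308 = 32.2308.
Competitive q* = 19.6078, so Δq = 0.377; wedge = 32.6154 − 32.2308 = 0.3846.
Deadweight loss = ½ × 0.377 × 0.3846 = 0.07.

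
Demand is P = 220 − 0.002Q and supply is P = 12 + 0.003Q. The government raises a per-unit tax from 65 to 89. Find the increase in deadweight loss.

369600

Competitive equilibrium: 220 − 0.002Q = 12 + 0.003Q → Q* = 41600, P* = 136.8.
For a per-unit tax t: ΔQ = t/0.005, so DWL = ½·t·(t/0.005) = t²/0.01.
At t = 65: DWL = 422500. At t = 89: DWL = 792100.
Increase = 792100 − 422500 = 369600.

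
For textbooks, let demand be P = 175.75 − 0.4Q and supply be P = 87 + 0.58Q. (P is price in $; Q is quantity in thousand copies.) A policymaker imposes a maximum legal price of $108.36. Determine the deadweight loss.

$1414.78 thousand

Competitive equilibrium: 175.75 − 0.4Q = 87 + 0.58Q → Q* = 90.5612, P* = 139.5255.
At the ceiling P = 108.36, quantity supplied = (108.36 − 87)/0.58 = 36.8276.
Willingness to pay at Q' = 36.8276: 175.75 − 0.4·36.8276 = 161.019.
ΔQ = 90.5612 − 36.8276 = 53.7336; wedge = 161.019 − 108.36 = 52.659.
Welfare loss = ½ × 53.7336 × 52.659 = $1414.78 thousand.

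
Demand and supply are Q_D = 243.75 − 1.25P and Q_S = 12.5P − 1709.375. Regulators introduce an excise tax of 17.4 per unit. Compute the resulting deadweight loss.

172.02

In inverse form: demand P = 195 − 0.8Q, supply P = 136.75 + 0.08Q.
Competitive equilibrium: 195 − 0.8Q = 136.75 + 0.08Q → Q* = 66.1932, P* = 142.0455.
With the tax, the buyer price exceeds the seller price by 17.4: (195 − 0.8Q) − (136.75 + 0.08Q) = 17.4 → Q' = 46.4205.
ΔQ = 66.1932 − 46.4205 = 19.7727; the wedge equals the tax, 17.4.
Welfare loss = ½ × 19.7727 × 17.4 = 172.02.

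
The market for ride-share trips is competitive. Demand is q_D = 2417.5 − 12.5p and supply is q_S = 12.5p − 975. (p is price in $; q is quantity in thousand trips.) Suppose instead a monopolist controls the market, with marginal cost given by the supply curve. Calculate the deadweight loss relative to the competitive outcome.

In inverse form: demand p = 193.4 − 0.08q, supply p = 78 + 0.08q.
Competitive equilibrium: 193.4 − 0.08q = 78 + 0.08q → q* = 721.25, p* = 135.7.
Marginal revenue: MR = 193.4 − 0.16q. Set MR = MC: 193.4 − 0.16q = 78 + 0.08q → q_m = 480.8333.
Price p_m = 193.4 − 0.08·480.8333 = 154.9333; MC(q_m) = 78 + 0.08·480.8333 = 116.4667.
Competitive q* = 721.25, so Δq = 240.4167; wedge = 154.9333 − 116.4667 = 38.4666.
Welfare loss = ½ × 240.4167 × 38.4666 = $4624.01 thousand.

$4624.01 thousand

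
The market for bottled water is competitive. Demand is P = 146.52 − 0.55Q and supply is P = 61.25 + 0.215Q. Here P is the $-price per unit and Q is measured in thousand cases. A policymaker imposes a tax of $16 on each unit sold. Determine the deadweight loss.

Competitive equilibrium: 146.52 − 0.55Q = 61.25 + 0.215Q → Q* = 111.4641, P* = 85.2148.
With the tax, the buyer price exceeds the seller price by 16: (146.52 − 0.55Q) − (61.25 + 0.215Q) = 16 → Q' = 90.549.
ΔQ = 111.4641 − 90.549 = 20.9151; the wedge equals the tax, 16.
Deadweight loss = ½ × 20.9151 × 16 = $167.32 thousand.

$167.32 thousand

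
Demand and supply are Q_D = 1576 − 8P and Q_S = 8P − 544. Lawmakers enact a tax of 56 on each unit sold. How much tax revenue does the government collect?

In inverse form: demand P = 197 − 0.125Q, supply P = 68 + 0.125Q.
Competitive equilibrium: 197 − 0.125Q = 68 + 0.125Q → Q* = 516, P* = 132.5.
With the tax, the buyer price exceeds the seller price by 56: (197 − 0.125Q) − (68 + 0.125Q) = 56 → Q' = 292.
Tax revenue = 56 × 292 = 16352.

16352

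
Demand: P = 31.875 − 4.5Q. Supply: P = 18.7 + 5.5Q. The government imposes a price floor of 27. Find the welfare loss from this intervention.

Competitive equilibrium: 31.875 − 4.5Q = 18.7 + 5.5Q → Q* = 1.3175, P* = 25.9463.
At the floor P = 27, quantity demanded = (31.875 − 27)/4.5 = 1.0833.
Sellers' marginal cost at Q' = 1.0833: 18.7 + 5.5·1.0833 = 24.6582.
ΔQ = 1.3175 − 1.0833 = 0.2342; wedge = 27 − 24.6582 = 2.3418.
Welfare loss = ½ × 0.2342 × 2.3418 = 0.27.

0.27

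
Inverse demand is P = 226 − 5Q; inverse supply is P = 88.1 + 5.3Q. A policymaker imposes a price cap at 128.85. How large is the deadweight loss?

167.30

Competitive equilibrium: 226 − 5Q = 88.1 + 5.3Q → Q* = 13.3883, P* = 159.0583.
At the ceiling P = 128.85, quantity supplied = (128.85 − 88.1)/5.3 = 7.6887.
Willingness to pay at Q' = 7.6887: 226 − 5·7.6887 = 187.5565.
ΔQ = 13.3883 − 7.6887 = 5.6996; wedge = 187.5565 − 128.85 = 58.7065.
The triangle = ½ × 5.6996 × 58.7065 = 167.30.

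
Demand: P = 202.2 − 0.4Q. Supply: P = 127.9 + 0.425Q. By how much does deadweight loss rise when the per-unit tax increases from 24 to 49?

1106.06

Competitive equilibrium: 202.2 − 0.4Q = 127.9 + 0.425Q → Q* = 90.0606, P* = 166.1758.
For a per-unit tax t: ΔQ = t/0.825, so DWL = ½·t·(t/0.825) = t²/1.65.
At t = 24: DWL = 349.091. At t = 49: DWL = 1455.152.
Increase = 1455.152 − 349.091 = 1106.06.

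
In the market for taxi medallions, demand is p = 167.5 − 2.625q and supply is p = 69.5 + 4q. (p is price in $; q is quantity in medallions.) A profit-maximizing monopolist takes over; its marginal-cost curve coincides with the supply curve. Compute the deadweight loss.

Competitive equilibrium: 167.5 − 2.625q = 69.5 + 4q → q* = 14.7925, p* = 128.6698.
Marginal revenue: MR = 167.5 − 5.25q. Set MR = MC: 167.5 − 5.25q = 69.5 + 4q → q_m = 10.5946.
Price p_m = 167.5 − 2.625·10.5946 = 139.6892; MC(q_m) = 69.5 + 4·10.5946 = 111.8784.
Competitive q* = 14.7925, so Δq = 4.1979; wedge = 139.6892 − 111.8784 = 27.8108.
Welfare loss = ½ × 4.1979 × 27.8108 = $58.37.

$58.37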